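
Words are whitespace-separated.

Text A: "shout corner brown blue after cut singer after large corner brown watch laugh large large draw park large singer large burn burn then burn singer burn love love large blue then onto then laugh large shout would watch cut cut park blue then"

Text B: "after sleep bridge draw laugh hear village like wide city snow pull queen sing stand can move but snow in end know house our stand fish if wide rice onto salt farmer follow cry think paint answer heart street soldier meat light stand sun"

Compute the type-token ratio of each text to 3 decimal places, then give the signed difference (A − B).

TTR(A) = 17/43 = 0.395
TTR(B) = 40/44 = 0.909
Difference = 0.395 − 0.909 = -0.514

-0.514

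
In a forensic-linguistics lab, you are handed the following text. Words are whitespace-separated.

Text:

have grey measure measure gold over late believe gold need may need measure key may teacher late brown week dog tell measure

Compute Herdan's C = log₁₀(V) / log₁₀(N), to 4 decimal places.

N = 22, V = 15.
log₁₀(V) = 1.176091, log₁₀(N) = 1.342423
C = 1.176091 / 1.342423 = 0.8761

0.8761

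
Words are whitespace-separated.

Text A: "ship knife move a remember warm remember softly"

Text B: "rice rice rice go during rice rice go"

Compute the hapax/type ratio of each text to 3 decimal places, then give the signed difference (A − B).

A: hapax=6, V=7, ratio=0.857
B: hapax=1, V=3, ratio=0.333
Difference = 0.857 − 0.333 = 0.524

0.524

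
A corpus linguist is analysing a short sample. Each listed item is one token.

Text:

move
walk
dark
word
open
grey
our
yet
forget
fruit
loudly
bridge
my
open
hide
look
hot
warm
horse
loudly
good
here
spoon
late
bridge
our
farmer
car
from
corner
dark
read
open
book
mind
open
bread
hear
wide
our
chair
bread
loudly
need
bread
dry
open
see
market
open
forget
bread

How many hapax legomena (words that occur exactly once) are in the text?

Frequencies: open:6, bread:4, our:3, loudly:3, dark:2, forget:2, bridge:2, move:1, walk:1, word:1, grey:1, yet:1, fruit:1, my:1, hide:1, look:1, hot:1, warm:1, horse:1, good:1, … (17 more, each freq 1)
Hapax (freq=1): book, car, chair, corner, dry, farmer, from, fruit, good, grey, hear, here, hide, horse, hot, late, look, market, mind, move, my, need, read, see, spoon, walk, warm, wide, word, yet

30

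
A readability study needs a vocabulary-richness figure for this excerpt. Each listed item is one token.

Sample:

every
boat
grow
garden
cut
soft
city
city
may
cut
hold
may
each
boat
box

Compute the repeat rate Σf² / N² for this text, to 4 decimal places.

Frequencies: boat:2, cut:2, city:2, may:2, every:1, grow:1, garden:1, soft:1, hold:1, each:1, box:1
Σf² = 23; N² = 225
Repeat rate = 23 / 225 = 0.1022

0.1022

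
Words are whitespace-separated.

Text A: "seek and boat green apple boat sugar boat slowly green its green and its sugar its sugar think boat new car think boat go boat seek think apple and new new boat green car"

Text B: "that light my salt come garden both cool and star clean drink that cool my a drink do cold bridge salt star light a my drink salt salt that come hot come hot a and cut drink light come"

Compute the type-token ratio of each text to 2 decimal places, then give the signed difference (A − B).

TTR(A) = 12/34 = 0.35
TTR(B) = 18/39 = 0.46
Difference = 0.35 − 0.46 = -0.11

-0.11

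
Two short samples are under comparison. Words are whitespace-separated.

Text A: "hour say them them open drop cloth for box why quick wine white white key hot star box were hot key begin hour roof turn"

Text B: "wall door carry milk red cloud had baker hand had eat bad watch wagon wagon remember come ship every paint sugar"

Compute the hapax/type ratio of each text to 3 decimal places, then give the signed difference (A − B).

-0.211

A: hapax=13, V=19, ratio=0.684
B: hapax=17, V=19, ratio=0.895
Difference = 0.684 − 0.895 = -0.211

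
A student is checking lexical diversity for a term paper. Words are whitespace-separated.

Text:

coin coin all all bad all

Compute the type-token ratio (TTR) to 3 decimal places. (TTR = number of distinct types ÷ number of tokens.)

0.500

N = 6 tokens, V = 3 types.
TTR = V / N = 3 / 6 = 0.500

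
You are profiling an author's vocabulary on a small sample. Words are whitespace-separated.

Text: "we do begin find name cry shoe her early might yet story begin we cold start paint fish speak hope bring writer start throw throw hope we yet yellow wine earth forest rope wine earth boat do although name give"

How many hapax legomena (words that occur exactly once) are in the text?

Frequencies: we:3, do:2, begin:2, name:2, yet:2, start:2, hope:2, throw:2, wine:2, earth:2, find:1, cry:1, shoe:1, her:1, early:1, might:1, story:1, cold:1, paint:1, fish:1, … (9 more, each freq 1)
Hapax (freq=1): although, boat, bring, cold, cry, early, find, fish, forest, give, her, might, paint, rope, shoe, speak, story, writer, yellow

19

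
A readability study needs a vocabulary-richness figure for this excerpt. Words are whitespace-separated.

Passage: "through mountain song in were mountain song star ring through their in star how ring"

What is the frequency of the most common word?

2

Frequencies: through:2, mountain:2, song:2, in:2, star:2, ring:2, were:1, their:1, how:1
Most common: 'through' with frequency 2.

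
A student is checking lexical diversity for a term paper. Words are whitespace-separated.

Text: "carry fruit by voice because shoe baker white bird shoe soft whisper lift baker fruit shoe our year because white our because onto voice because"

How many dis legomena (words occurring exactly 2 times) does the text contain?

Frequencies: because:4, shoe:3, fruit:2, voice:2, baker:2, white:2, our:2, carry:1, by:1, bird:1, soft:1, whisper:1, lift:1, year:1, onto:1
Words with frequency 2: baker, fruit, our, voice, white

5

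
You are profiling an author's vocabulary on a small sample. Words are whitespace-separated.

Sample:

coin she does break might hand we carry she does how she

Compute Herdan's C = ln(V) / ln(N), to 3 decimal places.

0.884

N = 12, V = 9.
ln(V) = 2.197225, ln(N) = 2.484907
C = 2.197225 / 2.484907 = 0.884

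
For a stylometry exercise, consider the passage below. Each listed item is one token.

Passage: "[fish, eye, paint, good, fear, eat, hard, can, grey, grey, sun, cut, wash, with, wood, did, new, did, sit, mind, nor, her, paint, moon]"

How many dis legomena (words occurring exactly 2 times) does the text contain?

3

Frequencies: paint:2, grey:2, did:2, fish:1, eye:1, good:1, fear:1, eat:1, hard:1, can:1, sun:1, cut:1, wash:1, with:1, wood:1, new:1, sit:1, mind:1, nor:1, her:1, … (1 more, each freq 1)
Words with frequency 2: did, grey, paint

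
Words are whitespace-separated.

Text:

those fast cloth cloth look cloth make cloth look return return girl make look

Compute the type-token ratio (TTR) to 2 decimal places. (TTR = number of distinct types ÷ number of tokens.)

0.50

N = 14 tokens, V = 7 types.
TTR = V / N = 7 / 14 = 0.50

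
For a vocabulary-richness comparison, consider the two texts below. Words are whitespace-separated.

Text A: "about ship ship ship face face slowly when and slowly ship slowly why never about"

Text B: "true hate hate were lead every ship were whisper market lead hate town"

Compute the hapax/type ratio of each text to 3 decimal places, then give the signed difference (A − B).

-0.167

A: hapax=4, V=8, ratio=0.500
B: hapax=6, V=9, ratio=0.667
Difference = 0.500 − 0.667 = -0.167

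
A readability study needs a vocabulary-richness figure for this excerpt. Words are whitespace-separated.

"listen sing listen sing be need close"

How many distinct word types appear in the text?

5

Distinct types: {be, close, listen, need, sing}
V = 5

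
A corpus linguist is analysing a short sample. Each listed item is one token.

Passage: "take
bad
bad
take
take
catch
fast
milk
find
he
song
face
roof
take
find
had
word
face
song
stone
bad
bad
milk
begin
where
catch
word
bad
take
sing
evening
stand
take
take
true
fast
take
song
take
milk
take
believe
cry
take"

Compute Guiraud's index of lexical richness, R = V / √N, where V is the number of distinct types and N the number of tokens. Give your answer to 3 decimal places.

3.166

N = 44, V = 21.
√N = 6.633250
R = 21 / 6.633250 = 3.166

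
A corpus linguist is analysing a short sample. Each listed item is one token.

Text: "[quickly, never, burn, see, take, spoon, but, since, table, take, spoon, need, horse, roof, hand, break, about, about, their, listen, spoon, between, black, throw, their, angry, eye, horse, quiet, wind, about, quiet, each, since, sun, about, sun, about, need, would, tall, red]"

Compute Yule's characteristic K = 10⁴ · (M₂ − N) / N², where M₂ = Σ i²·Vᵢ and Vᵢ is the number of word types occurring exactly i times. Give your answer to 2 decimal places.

Frequencies: about:5, spoon:3, take:2, since:2, need:2, horse:2, their:2, quiet:2, sun:2, quickly:1, never:1, burn:1, see:1, but:1, table:1, roof:1, hand:1, break:1, listen:1, between:1, … (9 more, each freq 1)
N = 42. Frequency spectrum: V_1=20, V_2=7, V_3=1, V_5=1
M₂ = 1²·20 + 2²·7 + 3²·1 + 5²·1 = 82
K = 10000 × (82 − 42) / 42² = 226.76

226.76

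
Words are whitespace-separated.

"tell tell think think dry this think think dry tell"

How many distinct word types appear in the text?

Distinct types: {dry, tell, think, this}
V = 4

4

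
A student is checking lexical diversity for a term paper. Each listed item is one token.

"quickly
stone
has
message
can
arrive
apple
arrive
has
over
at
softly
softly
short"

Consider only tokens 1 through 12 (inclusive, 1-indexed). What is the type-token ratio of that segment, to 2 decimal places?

0.83

Segment tokens 1–12: quickly, stone, has, message, can, arrive, apple, arrive, has, over, at, softly
Segment N = 12, segment V = 10.
TTR = 10 / 12 = 0.83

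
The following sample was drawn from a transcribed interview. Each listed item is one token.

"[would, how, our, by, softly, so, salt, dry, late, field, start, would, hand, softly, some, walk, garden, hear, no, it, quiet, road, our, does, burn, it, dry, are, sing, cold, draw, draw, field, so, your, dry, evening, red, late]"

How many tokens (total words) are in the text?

39

Tokens: would, how, our, by, softly, so, salt, dry, late, field, start, would, hand, softly, some, walk, garden, hear, no, it, quiet, road, our, does, burn, it, dry, are, sing, cold, draw, draw, field, so, your, dry, evening, red, late
N = 39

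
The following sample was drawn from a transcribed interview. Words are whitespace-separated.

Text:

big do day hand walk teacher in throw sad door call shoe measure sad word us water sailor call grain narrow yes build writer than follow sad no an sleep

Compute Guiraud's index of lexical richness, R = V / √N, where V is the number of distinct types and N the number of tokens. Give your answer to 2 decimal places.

4.93

N = 30, V = 27.
√N = 5.477226
R = 27 / 5.477226 = 4.93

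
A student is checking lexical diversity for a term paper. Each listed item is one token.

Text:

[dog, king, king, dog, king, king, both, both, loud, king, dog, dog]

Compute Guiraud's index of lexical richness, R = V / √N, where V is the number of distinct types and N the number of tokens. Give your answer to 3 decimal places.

N = 12, V = 4.
√N = 3.464102
R = 4 / 3.464102 = 1.155

1.155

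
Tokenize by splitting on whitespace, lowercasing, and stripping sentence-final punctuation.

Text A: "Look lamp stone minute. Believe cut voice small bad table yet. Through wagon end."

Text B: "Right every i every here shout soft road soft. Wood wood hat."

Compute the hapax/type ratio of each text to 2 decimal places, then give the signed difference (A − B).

0.33

A: hapax=14, V=14, ratio=1.00
B: hapax=6, V=9, ratio=0.67
Difference = 1.00 − 0.67 = 0.33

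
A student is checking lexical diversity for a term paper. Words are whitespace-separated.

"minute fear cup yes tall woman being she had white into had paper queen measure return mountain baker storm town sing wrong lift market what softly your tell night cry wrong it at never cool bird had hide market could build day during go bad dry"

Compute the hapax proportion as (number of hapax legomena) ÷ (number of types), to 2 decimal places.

0.93

Frequencies: had:3, wrong:2, market:2, minute:1, fear:1, cup:1, yes:1, tall:1, woman:1, being:1, she:1, white:1, into:1, paper:1, queen:1, measure:1, return:1, mountain:1, baker:1, storm:1, … (22 more, each freq 1)
Hapax count = 39; type count = 42.
Ratio = 39 / 42 = 0.93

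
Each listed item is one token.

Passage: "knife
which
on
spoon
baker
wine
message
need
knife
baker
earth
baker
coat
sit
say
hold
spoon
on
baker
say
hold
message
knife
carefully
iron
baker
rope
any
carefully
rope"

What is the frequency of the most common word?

5

Frequencies: baker:5, knife:3, on:2, spoon:2, message:2, say:2, hold:2, carefully:2, rope:2, which:1, wine:1, need:1, earth:1, coat:1, sit:1, iron:1, any:1
Most common: 'baker' with frequency 5.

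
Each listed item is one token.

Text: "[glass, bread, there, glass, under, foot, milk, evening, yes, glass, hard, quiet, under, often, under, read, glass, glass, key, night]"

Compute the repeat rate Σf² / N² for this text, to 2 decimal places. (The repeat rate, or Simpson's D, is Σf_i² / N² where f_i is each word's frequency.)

Frequencies: glass:5, under:3, bread:1, there:1, foot:1, milk:1, evening:1, yes:1, hard:1, quiet:1, often:1, read:1, key:1, night:1
Σf² = 46; N² = 400
Repeat rate = 46 / 400 = 0.12

0.12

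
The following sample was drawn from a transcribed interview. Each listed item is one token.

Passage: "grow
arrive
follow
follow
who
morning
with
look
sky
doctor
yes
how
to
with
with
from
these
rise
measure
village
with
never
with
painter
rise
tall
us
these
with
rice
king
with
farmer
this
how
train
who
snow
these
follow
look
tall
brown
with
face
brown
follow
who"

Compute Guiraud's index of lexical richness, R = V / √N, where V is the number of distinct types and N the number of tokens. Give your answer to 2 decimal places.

4.19

N = 48, V = 29.
√N = 6.928203
R = 29 / 6.928203 = 4.19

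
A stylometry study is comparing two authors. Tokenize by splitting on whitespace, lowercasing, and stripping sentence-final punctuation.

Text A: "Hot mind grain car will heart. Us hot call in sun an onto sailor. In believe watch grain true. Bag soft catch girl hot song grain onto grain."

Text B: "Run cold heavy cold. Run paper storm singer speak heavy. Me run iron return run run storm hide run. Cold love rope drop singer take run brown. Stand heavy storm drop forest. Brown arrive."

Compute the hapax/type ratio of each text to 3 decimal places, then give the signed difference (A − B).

0.178

A: hapax=17, V=21, ratio=0.810
B: hapax=12, V=19, ratio=0.632
Difference = 0.810 − 0.632 = 0.178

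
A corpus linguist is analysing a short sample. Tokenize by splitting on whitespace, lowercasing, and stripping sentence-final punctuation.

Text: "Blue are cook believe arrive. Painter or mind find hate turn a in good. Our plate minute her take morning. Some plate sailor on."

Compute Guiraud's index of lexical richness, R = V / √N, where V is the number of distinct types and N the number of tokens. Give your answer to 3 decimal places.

4.695

N = 24, V = 23.
√N = 4.898979
R = 23 / 4.898979 = 4.695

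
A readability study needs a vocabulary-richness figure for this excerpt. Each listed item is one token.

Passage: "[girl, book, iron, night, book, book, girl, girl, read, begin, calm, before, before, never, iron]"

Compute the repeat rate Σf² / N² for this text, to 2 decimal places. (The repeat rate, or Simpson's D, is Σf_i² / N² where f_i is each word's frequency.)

Frequencies: girl:3, book:3, iron:2, before:2, night:1, read:1, begin:1, calm:1, never:1
Σf² = 31; N² = 225
Repeat rate = 31 / 225 = 0.14

0.14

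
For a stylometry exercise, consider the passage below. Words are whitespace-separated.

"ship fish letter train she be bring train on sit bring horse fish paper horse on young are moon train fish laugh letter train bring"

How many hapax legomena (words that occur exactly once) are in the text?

9

Frequencies: train:4, fish:3, bring:3, letter:2, on:2, horse:2, ship:1, she:1, be:1, sit:1, paper:1, young:1, are:1, moon:1, laugh:1
Hapax (freq=1): are, be, laugh, moon, paper, she, ship, sit, young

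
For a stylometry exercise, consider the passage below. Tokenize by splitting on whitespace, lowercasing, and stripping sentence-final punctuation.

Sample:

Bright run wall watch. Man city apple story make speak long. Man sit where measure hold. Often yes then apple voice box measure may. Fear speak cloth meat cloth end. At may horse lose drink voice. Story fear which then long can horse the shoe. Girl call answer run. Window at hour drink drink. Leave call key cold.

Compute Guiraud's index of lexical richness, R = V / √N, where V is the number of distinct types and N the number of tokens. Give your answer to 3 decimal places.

N = 58, V = 41.
√N = 7.615773
R = 41 / 7.615773 = 5.384

5.384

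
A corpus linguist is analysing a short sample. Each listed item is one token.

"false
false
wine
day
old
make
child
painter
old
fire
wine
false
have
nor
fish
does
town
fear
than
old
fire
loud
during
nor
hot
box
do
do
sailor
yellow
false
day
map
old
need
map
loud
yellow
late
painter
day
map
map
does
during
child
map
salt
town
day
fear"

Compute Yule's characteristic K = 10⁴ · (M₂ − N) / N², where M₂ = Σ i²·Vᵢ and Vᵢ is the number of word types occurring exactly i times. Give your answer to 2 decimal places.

307.57

Frequencies: map:5, false:4, day:4, old:4, wine:2, child:2, painter:2, fire:2, nor:2, does:2, town:2, fear:2, loud:2, during:2, do:2, yellow:2, make:1, have:1, fish:1, than:1, … (6 more, each freq 1)
N = 51. Frequency spectrum: V_1=10, V_2=12, V_4=3, V_5=1
M₂ = 1²·10 + 2²·12 + 4²·3 + 5²·1 = 131
K = 10000 × (131 − 51) / 51² = 307.57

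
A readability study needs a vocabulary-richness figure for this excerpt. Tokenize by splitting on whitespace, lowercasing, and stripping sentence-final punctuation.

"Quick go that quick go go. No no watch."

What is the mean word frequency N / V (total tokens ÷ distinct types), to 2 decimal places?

N = 9 tokens, V = 5 types.
Mean frequency = N / V = 9 / 5 = 1.80

1.80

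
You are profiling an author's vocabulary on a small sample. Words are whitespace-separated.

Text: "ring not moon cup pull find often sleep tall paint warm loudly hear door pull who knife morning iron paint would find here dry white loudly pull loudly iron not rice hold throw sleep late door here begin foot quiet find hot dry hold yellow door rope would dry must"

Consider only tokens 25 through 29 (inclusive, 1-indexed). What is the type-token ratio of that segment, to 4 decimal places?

Segment tokens 25–29: white, loudly, pull, loudly, iron
Segment N = 5, segment V = 4.
TTR = 4 / 5 = 0.8000

0.8000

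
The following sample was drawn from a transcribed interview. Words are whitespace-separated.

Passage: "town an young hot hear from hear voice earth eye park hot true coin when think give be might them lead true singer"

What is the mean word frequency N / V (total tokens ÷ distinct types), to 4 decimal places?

N = 23 tokens, V = 20 types.
Mean frequency = N / V = 23 / 20 = 1.1500

1.1500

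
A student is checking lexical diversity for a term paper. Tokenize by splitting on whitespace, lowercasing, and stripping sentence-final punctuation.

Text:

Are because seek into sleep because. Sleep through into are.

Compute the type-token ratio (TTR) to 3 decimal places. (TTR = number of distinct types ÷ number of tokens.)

0.600

N = 10 tokens, V = 6 types.
TTR = V / N = 6 / 10 = 0.600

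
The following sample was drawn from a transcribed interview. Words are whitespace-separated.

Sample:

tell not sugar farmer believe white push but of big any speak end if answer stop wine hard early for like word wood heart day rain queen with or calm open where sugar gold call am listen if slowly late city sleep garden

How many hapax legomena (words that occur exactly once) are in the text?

Frequencies: sugar:2, if:2, tell:1, not:1, farmer:1, believe:1, white:1, push:1, but:1, of:1, big:1, any:1, speak:1, end:1, answer:1, stop:1, wine:1, hard:1, early:1, for:1, … (21 more, each freq 1)
Hapax (freq=1): am, answer, any, believe, big, but, call, calm, city, day, early, end, farmer, for, garden, gold, hard, heart, late, like, listen, not, of, open, or, push, queen, rain, sleep, slowly, speak, stop, tell, where, white, wine, with, wood, word

39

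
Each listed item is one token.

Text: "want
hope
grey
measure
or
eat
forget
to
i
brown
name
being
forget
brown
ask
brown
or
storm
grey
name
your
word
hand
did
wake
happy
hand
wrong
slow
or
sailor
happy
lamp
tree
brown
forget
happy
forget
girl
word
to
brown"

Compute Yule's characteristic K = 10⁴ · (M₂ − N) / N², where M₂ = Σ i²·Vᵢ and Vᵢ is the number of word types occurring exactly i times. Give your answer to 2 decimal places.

306.12

Frequencies: brown:5, forget:4, or:3, happy:3, grey:2, to:2, name:2, word:2, hand:2, want:1, hope:1, measure:1, eat:1, i:1, being:1, ask:1, storm:1, your:1, did:1, wake:1, … (6 more, each freq 1)
N = 42. Frequency spectrum: V_1=17, V_2=5, V_3=2, V_4=1, V_5=1
M₂ = 1²·17 + 2²·5 + 3²·2 + 4²·1 + 5²·1 = 96
K = 10000 × (96 − 42) / 42² = 306.12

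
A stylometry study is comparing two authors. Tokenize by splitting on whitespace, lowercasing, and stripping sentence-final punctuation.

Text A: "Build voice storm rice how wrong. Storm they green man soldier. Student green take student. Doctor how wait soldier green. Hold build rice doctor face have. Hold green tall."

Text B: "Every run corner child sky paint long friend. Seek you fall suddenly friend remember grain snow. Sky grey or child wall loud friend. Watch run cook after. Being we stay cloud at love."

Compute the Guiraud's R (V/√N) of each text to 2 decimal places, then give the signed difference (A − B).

A: V=18, N=29, R=3.34
B: V=28, N=33, R=4.87
Difference = 3.34 − 4.87 = -1.53

-1.53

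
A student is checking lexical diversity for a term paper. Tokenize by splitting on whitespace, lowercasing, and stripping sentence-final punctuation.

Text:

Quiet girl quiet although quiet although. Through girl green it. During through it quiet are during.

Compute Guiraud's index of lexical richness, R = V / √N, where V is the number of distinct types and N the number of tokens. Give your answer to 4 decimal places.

N = 16, V = 8.
√N = 4.000000
R = 8 / 4.000000 = 2.0000

2.0000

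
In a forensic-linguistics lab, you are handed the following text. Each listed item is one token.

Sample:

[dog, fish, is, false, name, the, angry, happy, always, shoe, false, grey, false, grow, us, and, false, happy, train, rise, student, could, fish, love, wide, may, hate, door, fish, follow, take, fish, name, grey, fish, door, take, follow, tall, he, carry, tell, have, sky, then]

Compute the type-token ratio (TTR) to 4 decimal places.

0.7111

N = 45 tokens, V = 32 types.
TTR = V / N = 32 / 45 = 0.7111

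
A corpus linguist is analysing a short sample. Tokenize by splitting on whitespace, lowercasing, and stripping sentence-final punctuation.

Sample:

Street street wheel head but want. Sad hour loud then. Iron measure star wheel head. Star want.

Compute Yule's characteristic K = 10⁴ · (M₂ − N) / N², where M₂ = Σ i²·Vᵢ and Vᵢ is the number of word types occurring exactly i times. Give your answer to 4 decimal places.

346.0208

Frequencies: street:2, wheel:2, head:2, want:2, star:2, but:1, sad:1, hour:1, loud:1, then:1, iron:1, measure:1
N = 17. Frequency spectrum: V_1=7, V_2=5
M₂ = 1²·7 + 2²·5 = 27
K = 10000 × (27 − 17) / 17² = 346.0208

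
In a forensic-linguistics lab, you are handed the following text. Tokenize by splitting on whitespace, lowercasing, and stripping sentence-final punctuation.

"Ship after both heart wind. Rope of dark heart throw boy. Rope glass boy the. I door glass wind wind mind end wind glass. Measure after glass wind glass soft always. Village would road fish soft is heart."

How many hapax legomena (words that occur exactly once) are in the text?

Frequencies: wind:5, glass:5, heart:3, after:2, rope:2, boy:2, soft:2, ship:1, both:1, of:1, dark:1, throw:1, the:1, i:1, door:1, mind:1, end:1, measure:1, always:1, village:1, … (4 more, each freq 1)
Hapax (freq=1): always, both, dark, door, end, fish, i, is, measure, mind, of, road, ship, the, throw, village, would

17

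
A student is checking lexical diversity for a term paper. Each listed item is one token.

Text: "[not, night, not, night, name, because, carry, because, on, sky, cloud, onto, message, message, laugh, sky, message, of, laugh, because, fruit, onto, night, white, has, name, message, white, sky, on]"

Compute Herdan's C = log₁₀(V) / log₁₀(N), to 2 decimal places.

N = 30, V = 15.
log₁₀(V) = 1.176091, log₁₀(N) = 1.477121
C = 1.176091 / 1.477121 = 0.80

0.80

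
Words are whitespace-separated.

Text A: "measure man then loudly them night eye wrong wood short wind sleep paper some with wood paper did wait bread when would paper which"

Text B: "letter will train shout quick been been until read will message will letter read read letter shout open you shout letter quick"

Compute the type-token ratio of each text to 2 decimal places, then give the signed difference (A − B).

TTR(A) = 21/24 = 0.88
TTR(B) = 11/22 = 0.50
Difference = 0.88 − 0.50 = 0.38

0.38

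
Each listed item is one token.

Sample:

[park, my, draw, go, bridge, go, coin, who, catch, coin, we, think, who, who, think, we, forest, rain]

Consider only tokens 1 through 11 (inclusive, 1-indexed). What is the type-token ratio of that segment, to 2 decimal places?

0.82

Segment tokens 1–11: park, my, draw, go, bridge, go, coin, who, catch, coin, we
Segment N = 11, segment V = 9.
TTR = 9 / 11 = 0.82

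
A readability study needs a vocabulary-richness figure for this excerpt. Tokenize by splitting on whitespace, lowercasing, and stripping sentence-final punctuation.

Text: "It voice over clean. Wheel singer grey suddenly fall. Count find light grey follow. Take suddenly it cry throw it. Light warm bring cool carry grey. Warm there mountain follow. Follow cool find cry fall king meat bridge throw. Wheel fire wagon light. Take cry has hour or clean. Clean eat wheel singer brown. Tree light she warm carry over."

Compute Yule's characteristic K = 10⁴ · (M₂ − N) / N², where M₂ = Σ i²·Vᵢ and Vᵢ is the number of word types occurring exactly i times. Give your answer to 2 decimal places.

200.00

Frequencies: light:4, it:3, clean:3, wheel:3, grey:3, follow:3, cry:3, warm:3, over:2, singer:2, suddenly:2, fall:2, find:2, take:2, throw:2, cool:2, carry:2, voice:1, count:1, bring:1, … (14 more, each freq 1)
N = 60. Frequency spectrum: V_1=17, V_2=9, V_3=7, V_4=1
M₂ = 1²·17 + 2²·9 + 3²·7 + 4²·1 = 132
K = 10000 × (132 − 60) / 60² = 200.00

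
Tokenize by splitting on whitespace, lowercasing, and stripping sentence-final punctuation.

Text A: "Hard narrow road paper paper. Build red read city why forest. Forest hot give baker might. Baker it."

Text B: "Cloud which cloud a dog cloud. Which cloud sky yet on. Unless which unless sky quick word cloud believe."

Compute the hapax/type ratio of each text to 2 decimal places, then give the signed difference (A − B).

0.16

A: hapax=12, V=15, ratio=0.80
B: hapax=7, V=11, ratio=0.64
Difference = 0.80 − 0.64 = 0.16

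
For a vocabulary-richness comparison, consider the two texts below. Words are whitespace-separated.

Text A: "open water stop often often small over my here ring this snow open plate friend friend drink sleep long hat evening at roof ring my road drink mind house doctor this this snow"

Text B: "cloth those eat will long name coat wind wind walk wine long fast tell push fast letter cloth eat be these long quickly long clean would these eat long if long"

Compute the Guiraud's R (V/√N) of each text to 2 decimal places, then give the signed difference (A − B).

A: V=24, N=33, R=4.18
B: V=20, N=31, R=3.59
Difference = 4.18 − 3.59 = 0.59

0.59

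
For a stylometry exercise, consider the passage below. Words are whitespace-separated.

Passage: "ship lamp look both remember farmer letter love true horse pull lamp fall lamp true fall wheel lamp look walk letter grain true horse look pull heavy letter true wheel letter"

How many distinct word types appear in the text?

Distinct types: {both, fall, farmer, grain, heavy, horse, lamp, letter, look, love, pull, remember, ship, true, walk, wheel}
V = 16

16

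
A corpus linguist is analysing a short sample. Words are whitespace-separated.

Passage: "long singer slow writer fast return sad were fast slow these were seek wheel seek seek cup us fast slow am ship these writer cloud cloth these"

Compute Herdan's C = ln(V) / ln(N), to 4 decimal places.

N = 27, V = 17.
ln(V) = 2.833213, ln(N) = 3.295837
C = 2.833213 / 3.295837 = 0.8596

0.8596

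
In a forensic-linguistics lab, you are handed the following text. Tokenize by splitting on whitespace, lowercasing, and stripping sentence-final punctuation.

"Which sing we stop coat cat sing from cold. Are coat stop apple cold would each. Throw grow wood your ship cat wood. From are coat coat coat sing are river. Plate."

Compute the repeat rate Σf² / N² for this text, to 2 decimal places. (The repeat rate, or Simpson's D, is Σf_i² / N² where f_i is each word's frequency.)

Frequencies: coat:5, sing:3, are:3, stop:2, cat:2, from:2, cold:2, wood:2, which:1, we:1, apple:1, would:1, each:1, throw:1, grow:1, your:1, ship:1, river:1, plate:1
Σf² = 74; N² = 1024
Repeat rate = 74 / 1024 = 0.07

0.07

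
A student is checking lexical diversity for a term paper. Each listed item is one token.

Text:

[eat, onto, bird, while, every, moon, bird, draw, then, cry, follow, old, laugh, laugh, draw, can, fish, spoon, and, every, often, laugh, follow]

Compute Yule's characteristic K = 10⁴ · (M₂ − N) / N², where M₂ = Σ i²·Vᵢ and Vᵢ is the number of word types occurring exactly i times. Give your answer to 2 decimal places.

Frequencies: laugh:3, bird:2, every:2, draw:2, follow:2, eat:1, onto:1, while:1, moon:1, then:1, cry:1, old:1, can:1, fish:1, spoon:1, and:1, often:1
N = 23. Frequency spectrum: V_1=12, V_2=4, V_3=1
M₂ = 1²·12 + 2²·4 + 3²·1 = 37
K = 10000 × (37 − 23) / 23² = 264.65

264.65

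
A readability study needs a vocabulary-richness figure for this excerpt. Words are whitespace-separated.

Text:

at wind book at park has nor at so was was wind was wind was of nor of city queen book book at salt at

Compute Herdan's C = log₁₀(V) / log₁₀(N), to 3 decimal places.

0.772

N = 25, V = 12.
log₁₀(V) = 1.079181, log₁₀(N) = 1.397940
C = 1.079181 / 1.397940 = 0.772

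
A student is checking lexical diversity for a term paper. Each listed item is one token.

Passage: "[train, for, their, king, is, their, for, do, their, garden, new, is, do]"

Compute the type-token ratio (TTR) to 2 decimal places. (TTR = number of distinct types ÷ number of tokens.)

N = 13 tokens, V = 8 types.
TTR = V / N = 8 / 13 = 0.62

0.62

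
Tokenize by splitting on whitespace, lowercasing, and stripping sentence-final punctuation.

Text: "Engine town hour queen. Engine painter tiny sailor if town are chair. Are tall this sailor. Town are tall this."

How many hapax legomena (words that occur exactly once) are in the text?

6

Frequencies: town:3, are:3, engine:2, sailor:2, tall:2, this:2, hour:1, queen:1, painter:1, tiny:1, if:1, chair:1
Hapax (freq=1): chair, hour, if, painter, queen, tiny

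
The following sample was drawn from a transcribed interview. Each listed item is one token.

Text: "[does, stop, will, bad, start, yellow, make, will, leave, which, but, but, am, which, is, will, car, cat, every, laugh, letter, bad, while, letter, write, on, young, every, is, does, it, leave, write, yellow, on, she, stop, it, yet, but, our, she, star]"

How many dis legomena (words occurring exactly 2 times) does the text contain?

Frequencies: will:3, but:3, does:2, stop:2, bad:2, yellow:2, leave:2, which:2, is:2, every:2, letter:2, write:2, on:2, it:2, she:2, start:1, make:1, am:1, car:1, cat:1, … (6 more, each freq 1)
Words with frequency 2: bad, does, every, is, it, leave, letter, on, she, stop, which, write, yellow

13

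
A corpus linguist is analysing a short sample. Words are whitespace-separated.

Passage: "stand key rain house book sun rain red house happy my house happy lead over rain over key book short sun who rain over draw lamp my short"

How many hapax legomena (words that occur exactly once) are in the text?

Frequencies: rain:4, house:3, over:3, key:2, book:2, sun:2, happy:2, my:2, short:2, stand:1, red:1, lead:1, who:1, draw:1, lamp:1
Hapax (freq=1): draw, lamp, lead, red, stand, who

6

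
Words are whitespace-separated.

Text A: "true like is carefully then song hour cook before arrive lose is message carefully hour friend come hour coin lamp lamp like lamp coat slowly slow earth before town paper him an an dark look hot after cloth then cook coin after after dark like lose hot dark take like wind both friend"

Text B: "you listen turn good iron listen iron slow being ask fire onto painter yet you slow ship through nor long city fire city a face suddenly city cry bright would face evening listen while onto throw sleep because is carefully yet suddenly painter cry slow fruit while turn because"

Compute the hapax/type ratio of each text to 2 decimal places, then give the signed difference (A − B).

A: hapax=17, V=32, ratio=0.53
B: hapax=16, V=31, ratio=0.52
Difference = 0.53 − 0.52 = 0.01

0.01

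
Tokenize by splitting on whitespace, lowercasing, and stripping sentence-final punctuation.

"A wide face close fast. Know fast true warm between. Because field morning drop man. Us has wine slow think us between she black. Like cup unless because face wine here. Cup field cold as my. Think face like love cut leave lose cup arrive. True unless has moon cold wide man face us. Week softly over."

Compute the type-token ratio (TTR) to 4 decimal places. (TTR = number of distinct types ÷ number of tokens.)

0.6491

N = 57 tokens, V = 37 types.
TTR = V / N = 37 / 57 = 0.6491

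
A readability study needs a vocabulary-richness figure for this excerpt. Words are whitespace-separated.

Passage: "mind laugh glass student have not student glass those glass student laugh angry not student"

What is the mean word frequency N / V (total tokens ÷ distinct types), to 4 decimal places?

1.8750

N = 15 tokens, V = 8 types.
Mean frequency = N / V = 15 / 8 = 1.8750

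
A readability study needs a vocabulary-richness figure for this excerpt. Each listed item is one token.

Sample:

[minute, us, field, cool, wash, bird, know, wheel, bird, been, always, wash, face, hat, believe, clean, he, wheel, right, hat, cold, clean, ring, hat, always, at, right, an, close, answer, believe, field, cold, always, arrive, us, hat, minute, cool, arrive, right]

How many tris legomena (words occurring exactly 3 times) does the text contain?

2

Frequencies: hat:4, always:3, right:3, minute:2, us:2, field:2, cool:2, wash:2, bird:2, wheel:2, believe:2, clean:2, cold:2, arrive:2, know:1, been:1, face:1, he:1, ring:1, at:1, … (3 more, each freq 1)
Words with frequency 3: always, right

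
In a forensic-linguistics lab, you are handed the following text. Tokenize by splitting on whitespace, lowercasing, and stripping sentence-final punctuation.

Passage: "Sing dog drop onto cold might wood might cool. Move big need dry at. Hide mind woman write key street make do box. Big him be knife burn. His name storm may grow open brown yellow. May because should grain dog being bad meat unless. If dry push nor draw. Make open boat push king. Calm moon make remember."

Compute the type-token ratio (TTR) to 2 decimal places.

N = 59 tokens, V = 50 types.
TTR = V / N = 50 / 59 = 0.85

0.85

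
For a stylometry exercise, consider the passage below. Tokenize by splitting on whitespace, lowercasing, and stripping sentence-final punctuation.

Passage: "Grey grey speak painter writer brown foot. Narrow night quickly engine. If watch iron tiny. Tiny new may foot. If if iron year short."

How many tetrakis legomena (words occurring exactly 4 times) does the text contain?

0

Frequencies: if:3, grey:2, foot:2, iron:2, tiny:2, speak:1, painter:1, writer:1, brown:1, narrow:1, night:1, quickly:1, engine:1, watch:1, new:1, may:1, year:1, short:1
Words with frequency 4: (none)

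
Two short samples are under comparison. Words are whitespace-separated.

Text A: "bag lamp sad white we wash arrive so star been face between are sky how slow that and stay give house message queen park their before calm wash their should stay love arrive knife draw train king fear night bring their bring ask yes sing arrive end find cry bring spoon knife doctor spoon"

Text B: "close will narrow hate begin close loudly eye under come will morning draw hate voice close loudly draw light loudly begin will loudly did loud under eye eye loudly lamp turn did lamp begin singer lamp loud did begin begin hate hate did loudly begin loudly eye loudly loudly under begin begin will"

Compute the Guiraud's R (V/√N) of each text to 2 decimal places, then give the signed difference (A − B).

3.52

A: V=44, N=54, R=5.99
B: V=18, N=53, R=2.47
Difference = 5.99 − 2.47 = 3.52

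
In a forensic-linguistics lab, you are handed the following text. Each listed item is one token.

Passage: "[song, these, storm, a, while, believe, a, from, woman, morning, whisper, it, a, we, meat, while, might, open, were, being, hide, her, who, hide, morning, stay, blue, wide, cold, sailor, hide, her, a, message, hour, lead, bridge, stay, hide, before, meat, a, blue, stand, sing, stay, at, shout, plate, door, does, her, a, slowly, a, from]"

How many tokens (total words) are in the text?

Tokens: song, these, storm, a, while, believe, a, from, woman, morning, whisper, it, a, we, meat, while, might, open, were, being, hide, her, who, hide, morning, stay, blue, wide, cold, sailor, hide, her, a, message, hour, lead, bridge, stay, hide, before, meat, a, blue, stand, sing, stay, at, shout, plate, door, does, her, a, slowly, a, from
N = 56

56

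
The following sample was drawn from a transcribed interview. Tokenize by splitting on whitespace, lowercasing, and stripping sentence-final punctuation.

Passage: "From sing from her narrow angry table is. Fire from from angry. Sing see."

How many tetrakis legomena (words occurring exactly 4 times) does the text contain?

1

Frequencies: from:4, sing:2, angry:2, her:1, narrow:1, table:1, is:1, fire:1, see:1
Words with frequency 4: from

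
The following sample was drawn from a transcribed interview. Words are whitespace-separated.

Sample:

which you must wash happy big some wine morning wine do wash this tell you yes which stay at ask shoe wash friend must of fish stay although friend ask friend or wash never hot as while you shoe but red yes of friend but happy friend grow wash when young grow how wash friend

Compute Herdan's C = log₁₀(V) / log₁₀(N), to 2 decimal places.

N = 55, V = 32.
log₁₀(V) = 1.505150, log₁₀(N) = 1.740363
C = 1.505150 / 1.740363 = 0.86

0.86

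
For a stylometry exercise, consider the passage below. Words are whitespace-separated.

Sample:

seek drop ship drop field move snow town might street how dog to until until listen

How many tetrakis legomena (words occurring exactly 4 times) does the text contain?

0

Frequencies: drop:2, until:2, seek:1, ship:1, field:1, move:1, snow:1, town:1, might:1, street:1, how:1, dog:1, to:1, listen:1
Words with frequency 4: (none)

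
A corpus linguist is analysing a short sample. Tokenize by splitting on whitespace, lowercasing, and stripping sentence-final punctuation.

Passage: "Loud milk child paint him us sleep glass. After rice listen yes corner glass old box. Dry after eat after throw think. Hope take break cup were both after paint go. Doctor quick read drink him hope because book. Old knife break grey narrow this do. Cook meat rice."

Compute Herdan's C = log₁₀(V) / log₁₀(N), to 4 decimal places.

N = 49, V = 39.
log₁₀(V) = 1.591065, log₁₀(N) = 1.690196
C = 1.591065 / 1.690196 = 0.9413

0.9413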